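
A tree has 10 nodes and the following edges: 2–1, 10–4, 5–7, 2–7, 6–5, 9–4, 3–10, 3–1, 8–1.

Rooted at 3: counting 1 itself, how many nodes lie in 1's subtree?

6

1's subtree: {1, 2, 8, 7, 5, 6}, size 6.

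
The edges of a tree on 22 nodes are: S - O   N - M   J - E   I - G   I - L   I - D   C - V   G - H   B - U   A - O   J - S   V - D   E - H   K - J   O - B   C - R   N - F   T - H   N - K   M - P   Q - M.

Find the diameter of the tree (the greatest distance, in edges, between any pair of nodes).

12

Starting from U, a farthest node is R at distance 12.
One longest path: U–B–O–S–J–E–H–G–I–D–V–C–R.
So the diameter is 12.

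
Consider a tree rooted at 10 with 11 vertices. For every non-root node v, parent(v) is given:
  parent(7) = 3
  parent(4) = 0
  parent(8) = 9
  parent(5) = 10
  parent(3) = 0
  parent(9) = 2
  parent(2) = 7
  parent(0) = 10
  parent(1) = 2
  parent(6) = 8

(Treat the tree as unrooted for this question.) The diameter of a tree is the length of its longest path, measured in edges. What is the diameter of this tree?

A longest path is 6 – 8 – 9 – 2 – 7 – 3 – 0 – 10 – 5, with 8 edges.

8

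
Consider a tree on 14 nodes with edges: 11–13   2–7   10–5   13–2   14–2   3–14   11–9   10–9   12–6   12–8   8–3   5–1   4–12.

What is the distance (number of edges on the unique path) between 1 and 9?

1 - 5 - 10 - 9: 3 edges.

3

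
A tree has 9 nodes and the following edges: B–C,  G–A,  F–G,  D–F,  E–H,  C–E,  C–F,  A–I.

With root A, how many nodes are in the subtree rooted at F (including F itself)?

F's subtree: {F, D, C, E, B, H}, size 6.

6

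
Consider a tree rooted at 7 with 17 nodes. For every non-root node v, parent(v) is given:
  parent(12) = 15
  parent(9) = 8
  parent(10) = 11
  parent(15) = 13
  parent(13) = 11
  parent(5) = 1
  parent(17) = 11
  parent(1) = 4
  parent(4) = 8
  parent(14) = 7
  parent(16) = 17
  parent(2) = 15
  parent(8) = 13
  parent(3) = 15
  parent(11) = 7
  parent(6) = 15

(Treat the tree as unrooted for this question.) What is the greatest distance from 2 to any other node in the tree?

6

A farthest node from 2 is 5.
The path 2–15–13–8–4–1–5 has 6 edges.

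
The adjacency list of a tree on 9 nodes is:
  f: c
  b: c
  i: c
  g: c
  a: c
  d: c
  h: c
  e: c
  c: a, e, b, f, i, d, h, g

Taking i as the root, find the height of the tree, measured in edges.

g sits deepest: i – c – g — 2 edges from the root.

2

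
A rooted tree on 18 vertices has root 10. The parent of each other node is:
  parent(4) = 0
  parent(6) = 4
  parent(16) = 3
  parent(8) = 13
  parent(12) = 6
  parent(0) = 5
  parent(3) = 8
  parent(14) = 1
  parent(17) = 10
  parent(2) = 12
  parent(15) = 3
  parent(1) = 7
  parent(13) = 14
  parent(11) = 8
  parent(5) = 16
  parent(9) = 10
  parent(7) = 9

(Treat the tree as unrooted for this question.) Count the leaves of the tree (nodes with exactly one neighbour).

4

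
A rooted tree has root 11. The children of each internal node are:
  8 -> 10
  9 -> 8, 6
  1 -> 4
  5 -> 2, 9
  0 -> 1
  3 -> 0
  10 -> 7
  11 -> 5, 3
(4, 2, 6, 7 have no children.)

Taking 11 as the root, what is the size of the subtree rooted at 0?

0's subtree: {0, 1, 4}, size 3.

3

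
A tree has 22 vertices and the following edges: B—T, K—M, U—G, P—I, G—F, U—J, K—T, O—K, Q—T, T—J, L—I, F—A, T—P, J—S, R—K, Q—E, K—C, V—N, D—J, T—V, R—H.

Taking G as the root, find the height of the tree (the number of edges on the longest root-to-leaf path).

6

H sits deepest: G-U-J-T-K-R-H — 6 edges from the root.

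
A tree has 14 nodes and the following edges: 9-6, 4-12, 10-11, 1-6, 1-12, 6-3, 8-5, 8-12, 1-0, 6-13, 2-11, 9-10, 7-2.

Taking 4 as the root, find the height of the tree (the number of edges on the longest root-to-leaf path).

8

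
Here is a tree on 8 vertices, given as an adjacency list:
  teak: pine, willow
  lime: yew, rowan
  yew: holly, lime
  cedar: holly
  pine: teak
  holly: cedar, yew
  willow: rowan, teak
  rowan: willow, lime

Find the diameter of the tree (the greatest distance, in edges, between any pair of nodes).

7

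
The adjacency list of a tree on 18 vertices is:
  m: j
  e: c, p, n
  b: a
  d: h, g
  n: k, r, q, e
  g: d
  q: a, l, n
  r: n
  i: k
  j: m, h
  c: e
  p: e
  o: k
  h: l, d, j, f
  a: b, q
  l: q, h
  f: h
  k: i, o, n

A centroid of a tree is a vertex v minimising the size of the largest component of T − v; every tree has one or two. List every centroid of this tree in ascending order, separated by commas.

q

Removing q splits the tree into components of sizes 8, 7, 2; the largest is 8 ≤ ⌊18/2⌋ = 9.
Every other node leaves some component of size > 9, so the centroid is unique.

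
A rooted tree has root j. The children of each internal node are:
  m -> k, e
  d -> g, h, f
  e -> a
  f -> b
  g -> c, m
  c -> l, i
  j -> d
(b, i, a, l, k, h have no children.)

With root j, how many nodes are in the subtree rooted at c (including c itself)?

Descendants of c (including itself): c, l, i. That's 3.

3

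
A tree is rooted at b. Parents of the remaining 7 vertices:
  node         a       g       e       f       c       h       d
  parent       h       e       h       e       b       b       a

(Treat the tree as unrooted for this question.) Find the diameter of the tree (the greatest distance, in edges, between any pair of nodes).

4

A longest path is c-b-h-a-d, with 4 edges.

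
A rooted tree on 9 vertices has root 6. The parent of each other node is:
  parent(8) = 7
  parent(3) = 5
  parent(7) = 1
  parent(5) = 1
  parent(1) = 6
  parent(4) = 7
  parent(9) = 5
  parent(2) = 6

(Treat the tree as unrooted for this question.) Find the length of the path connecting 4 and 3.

4 – 7 – 1 – 5 – 3: 4 edges.

4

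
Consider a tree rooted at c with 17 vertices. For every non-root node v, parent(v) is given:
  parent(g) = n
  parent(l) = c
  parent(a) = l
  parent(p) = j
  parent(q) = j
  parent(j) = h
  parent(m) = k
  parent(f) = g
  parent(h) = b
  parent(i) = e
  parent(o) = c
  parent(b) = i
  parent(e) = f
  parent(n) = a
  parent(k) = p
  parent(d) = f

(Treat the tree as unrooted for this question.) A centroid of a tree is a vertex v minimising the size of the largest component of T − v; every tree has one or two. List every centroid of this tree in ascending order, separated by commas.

e

Delete e: the remaining components have sizes 8, 8. Max 8 ≤ 8, so e is a centroid.
Every other node leaves some component of size > 8, so the centroid is unique.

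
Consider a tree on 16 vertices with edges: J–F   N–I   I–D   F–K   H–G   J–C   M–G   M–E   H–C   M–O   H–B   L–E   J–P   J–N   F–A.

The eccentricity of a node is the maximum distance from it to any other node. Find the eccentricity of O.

8

Distances from O peak at 8, attained at D.
O-M-G-H-C-J-N-I-D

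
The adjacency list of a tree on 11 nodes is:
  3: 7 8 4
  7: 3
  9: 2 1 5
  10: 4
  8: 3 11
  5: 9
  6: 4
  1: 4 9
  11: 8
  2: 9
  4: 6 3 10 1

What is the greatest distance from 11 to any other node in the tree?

Distances from 11 peak at 6, attained at 5 (2 also at distance 6).
11–8–3–4–1–9–5

6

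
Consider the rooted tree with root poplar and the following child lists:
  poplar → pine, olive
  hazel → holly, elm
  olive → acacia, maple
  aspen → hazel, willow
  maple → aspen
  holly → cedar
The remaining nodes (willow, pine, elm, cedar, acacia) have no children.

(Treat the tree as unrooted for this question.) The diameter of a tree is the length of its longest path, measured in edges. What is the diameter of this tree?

A longest path is pine - poplar - olive - maple - aspen - hazel - holly - cedar, with 7 edges.

7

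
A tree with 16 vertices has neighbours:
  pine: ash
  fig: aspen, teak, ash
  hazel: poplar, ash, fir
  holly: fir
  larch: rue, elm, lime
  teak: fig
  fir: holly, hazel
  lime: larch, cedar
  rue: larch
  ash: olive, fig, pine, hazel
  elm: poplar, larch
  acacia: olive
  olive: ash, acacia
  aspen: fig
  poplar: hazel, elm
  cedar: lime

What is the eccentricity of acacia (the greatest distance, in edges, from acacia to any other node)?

8

The node farthest from acacia is cedar, via acacia–olive–ash–hazel–poplar–elm–larch–lime–cedar — 8 edges.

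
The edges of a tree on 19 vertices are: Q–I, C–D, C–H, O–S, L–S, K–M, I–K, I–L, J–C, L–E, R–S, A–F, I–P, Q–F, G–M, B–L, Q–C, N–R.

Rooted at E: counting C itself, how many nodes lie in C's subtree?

4

The subtree rooted at C contains: C, D, H, J — 4 nodes.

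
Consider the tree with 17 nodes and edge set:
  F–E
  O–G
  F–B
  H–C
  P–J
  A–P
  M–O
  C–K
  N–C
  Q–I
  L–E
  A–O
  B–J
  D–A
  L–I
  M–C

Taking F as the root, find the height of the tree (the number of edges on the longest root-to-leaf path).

The longest root-to-leaf path is F – B – J – P – A – O – M – C – H (8 edges).

8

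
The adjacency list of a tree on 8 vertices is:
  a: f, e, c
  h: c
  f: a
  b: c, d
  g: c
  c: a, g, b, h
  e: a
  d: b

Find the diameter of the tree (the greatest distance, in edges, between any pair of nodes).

A longest path is e – a – c – b – d, with 4 edges.

4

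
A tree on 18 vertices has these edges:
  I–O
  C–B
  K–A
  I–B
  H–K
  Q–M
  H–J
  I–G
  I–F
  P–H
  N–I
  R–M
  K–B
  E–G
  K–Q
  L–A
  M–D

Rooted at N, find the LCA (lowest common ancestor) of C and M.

B

Ancestors of C (toward the root): C, B, I, N.
Ancestors of M: M, Q, K, B, I, N.
The deepest node appearing in both lists is B.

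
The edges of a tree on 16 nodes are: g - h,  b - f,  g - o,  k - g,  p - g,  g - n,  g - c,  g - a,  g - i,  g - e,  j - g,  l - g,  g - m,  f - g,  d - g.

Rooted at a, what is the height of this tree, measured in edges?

A deepest node is b, reached by a–g–f–b.
That path has 3 edges, so the height is 3.

3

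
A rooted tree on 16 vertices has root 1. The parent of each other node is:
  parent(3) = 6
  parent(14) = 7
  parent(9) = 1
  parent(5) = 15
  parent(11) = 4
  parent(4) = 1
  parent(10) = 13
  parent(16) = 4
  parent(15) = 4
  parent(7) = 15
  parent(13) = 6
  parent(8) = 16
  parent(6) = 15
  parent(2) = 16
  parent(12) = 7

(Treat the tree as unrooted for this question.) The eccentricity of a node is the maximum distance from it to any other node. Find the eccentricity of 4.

4

The node farthest from 4 is 10, via 4-15-6-13-10 — 4 edges.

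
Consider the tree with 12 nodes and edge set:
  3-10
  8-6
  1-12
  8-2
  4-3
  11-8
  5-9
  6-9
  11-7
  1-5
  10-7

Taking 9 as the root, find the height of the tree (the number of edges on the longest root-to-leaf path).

7

A deepest node is 4, reached by 9 → 6 → 8 → 11 → 7 → 10 → 3 → 4.
That path has 7 edges, so the height is 7.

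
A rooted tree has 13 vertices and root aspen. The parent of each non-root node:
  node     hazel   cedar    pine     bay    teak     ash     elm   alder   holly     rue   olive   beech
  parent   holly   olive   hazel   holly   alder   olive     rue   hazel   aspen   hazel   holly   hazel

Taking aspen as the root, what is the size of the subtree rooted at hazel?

7

hazel's subtree: {hazel, rue, alder, pine, beech, elm, teak}, size 7.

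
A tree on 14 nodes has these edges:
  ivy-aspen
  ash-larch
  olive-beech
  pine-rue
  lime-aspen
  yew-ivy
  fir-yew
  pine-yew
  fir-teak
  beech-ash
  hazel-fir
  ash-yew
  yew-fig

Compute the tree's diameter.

6

Starting from olive, a farthest node is lime at distance 6.
One longest path: olive–beech–ash–yew–ivy–aspen–lime.
So the diameter is 6.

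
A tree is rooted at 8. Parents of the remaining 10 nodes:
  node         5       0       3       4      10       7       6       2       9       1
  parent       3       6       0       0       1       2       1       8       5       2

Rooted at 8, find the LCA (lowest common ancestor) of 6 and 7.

2

Path 6→root: 6 1 2 8; path 7→root: 7 2 8.
First common node: 2.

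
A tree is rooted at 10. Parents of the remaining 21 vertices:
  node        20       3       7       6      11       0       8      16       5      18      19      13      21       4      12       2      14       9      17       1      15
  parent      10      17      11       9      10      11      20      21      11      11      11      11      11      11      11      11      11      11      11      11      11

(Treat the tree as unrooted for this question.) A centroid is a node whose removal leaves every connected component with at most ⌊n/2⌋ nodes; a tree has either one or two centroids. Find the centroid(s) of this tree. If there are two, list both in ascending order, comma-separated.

11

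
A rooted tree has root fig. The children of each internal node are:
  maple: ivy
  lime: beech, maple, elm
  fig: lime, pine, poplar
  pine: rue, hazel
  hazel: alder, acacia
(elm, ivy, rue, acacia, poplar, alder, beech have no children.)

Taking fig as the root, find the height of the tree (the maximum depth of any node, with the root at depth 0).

3

alder sits deepest: fig – pine – hazel – alder — 3 edges from the root.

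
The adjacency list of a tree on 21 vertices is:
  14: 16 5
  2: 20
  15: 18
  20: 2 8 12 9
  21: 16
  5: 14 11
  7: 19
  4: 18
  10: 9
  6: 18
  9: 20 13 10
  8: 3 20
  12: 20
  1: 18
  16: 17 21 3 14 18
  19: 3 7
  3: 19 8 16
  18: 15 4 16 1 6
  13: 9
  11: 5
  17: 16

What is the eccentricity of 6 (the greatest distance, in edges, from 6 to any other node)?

7

The node farthest from 6 is 10 (13 also at distance 7), via 6–18–16–3–8–20–9–10 — 7 edges.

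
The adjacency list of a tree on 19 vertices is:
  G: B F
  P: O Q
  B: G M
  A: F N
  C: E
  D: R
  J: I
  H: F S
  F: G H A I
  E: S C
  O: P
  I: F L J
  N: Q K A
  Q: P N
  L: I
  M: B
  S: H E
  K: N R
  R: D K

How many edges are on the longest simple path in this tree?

9

A longest path is D - R - K - N - A - F - H - S - E - C, with 9 edges.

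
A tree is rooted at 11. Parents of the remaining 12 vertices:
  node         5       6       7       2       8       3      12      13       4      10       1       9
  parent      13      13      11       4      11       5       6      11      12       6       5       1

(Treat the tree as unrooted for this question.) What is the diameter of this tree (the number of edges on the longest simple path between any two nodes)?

A longest path is 2-4-12-6-13-5-1-9, with 7 edges.

7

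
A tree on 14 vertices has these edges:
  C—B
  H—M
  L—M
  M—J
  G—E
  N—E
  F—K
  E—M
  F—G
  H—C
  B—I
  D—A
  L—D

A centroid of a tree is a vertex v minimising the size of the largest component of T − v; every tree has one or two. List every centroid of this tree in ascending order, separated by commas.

M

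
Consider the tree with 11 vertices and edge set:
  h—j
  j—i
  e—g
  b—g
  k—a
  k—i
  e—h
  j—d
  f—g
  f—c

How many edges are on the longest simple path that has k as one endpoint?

A farthest node from k is c.
The path k-i-j-h-e-g-f-c has 7 edges.

7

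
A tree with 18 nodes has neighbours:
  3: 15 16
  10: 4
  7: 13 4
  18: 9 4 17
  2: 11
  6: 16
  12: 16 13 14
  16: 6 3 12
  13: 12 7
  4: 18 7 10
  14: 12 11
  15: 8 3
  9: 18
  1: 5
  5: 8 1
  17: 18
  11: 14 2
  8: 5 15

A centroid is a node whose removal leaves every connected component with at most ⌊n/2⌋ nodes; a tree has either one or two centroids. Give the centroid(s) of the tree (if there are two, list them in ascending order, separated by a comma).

Delete 12: the remaining components have sizes 7, 7, 3. Max 7 ≤ 9, so 12 is a centroid.
Every other node leaves some component of size > 9, so the centroid is unique.

12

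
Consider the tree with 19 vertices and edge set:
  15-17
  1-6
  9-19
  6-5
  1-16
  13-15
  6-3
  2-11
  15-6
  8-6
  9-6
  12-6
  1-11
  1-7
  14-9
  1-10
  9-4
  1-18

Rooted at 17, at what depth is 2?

5

Path from 17 to 2: 17 → 15 → 6 → 1 → 11 → 2, which has 5 edges.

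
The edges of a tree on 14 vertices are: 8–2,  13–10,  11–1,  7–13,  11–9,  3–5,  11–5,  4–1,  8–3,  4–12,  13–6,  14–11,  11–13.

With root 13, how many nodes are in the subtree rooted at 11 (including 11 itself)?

11's subtree: {11, 1, 5, 14, 9, 4, 3, 12, 8, 2}, size 10.

10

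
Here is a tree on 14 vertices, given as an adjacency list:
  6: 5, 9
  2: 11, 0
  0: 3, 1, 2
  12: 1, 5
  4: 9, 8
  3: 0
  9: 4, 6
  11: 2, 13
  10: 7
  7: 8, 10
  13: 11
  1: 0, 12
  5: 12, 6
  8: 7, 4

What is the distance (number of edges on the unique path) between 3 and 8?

Walking from 3: 3 – 0 – 1 – 12 – 5 – 6 – 9 – 4 – 8. Length 8.

8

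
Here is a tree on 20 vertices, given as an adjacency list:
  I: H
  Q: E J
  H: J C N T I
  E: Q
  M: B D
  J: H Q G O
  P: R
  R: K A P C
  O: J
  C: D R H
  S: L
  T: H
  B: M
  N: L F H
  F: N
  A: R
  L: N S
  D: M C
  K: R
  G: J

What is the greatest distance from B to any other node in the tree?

A farthest node from B is E (S also at distance 7).
The path B–M–D–C–H–J–Q–E has 7 edges.

7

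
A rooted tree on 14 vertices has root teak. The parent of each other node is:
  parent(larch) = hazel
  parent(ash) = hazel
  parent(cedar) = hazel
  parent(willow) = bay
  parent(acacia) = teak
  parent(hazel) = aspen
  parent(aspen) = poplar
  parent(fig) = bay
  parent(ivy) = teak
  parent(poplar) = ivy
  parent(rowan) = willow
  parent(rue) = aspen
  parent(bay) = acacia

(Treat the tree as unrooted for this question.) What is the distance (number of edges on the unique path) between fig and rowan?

3

fig–bay–willow–rowan: 3 edges.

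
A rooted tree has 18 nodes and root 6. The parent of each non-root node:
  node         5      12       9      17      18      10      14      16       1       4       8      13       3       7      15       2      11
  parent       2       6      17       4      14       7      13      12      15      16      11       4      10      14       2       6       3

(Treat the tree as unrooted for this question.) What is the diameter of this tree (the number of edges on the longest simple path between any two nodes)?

A longest path is 1–15–2–6–12–16–4–13–14–7–10–3–11–8, with 13 edges.

13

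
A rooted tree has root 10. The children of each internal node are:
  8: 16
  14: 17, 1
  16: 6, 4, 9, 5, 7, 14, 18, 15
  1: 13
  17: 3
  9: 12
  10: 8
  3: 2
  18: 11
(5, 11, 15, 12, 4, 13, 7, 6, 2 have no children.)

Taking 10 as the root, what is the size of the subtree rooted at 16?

The subtree rooted at 16 contains: 16, 9, 18, 7, 14, 6, 15, 5, 4, 12, 11, 17, 1, 3, 13, 2 — 16 nodes.

16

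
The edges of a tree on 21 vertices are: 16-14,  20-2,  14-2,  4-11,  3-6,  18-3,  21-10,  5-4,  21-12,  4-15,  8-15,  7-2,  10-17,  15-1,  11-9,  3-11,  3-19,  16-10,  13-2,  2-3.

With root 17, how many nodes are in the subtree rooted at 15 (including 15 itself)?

3

The subtree rooted at 15 contains: 15, 1, 8 — 3 nodes.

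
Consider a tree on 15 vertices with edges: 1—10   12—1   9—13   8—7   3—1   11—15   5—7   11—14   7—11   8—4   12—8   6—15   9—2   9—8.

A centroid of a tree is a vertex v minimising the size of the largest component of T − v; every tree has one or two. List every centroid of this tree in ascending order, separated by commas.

8

Delete 8: the remaining components have sizes 6, 4, 3, 1. Max 6 ≤ 7, so 8 is a centroid.
Every other node leaves some component of size > 7, so the centroid is unique.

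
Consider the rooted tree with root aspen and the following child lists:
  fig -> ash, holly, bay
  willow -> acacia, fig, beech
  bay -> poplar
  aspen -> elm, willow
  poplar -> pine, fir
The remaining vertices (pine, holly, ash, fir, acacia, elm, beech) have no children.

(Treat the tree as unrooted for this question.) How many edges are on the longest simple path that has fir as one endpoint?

6

The node farthest from fir is elm, via fir-poplar-bay-fig-willow-aspen-elm — 6 edges.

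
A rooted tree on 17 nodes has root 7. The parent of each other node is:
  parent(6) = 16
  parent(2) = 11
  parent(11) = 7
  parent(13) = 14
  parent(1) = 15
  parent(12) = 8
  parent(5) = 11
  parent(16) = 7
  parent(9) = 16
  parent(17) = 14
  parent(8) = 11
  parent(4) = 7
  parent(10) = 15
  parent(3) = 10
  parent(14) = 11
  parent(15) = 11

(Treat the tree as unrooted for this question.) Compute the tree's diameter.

6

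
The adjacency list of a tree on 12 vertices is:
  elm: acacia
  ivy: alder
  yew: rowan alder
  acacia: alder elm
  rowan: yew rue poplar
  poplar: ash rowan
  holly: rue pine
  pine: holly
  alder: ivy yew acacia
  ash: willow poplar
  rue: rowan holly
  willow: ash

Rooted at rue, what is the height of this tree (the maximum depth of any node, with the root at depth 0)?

elm sits deepest: rue → rowan → yew → alder → acacia → elm — 5 edges from the root.

5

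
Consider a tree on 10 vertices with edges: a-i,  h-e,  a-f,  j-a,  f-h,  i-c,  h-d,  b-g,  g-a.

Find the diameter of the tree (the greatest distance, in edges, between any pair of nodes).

5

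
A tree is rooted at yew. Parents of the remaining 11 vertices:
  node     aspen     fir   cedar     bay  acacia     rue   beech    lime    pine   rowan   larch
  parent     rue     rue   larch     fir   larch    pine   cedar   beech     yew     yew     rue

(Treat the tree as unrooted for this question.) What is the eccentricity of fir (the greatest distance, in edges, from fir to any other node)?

A farthest node from fir is lime.
The path fir–rue–larch–cedar–beech–lime has 5 edges.

5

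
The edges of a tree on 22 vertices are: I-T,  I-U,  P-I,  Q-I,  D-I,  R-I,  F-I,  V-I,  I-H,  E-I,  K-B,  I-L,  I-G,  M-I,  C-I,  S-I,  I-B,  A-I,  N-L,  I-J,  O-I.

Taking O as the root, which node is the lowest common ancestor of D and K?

D's ancestor chain is D, I, O and K's is K, B, I, O; they first meet at I.

I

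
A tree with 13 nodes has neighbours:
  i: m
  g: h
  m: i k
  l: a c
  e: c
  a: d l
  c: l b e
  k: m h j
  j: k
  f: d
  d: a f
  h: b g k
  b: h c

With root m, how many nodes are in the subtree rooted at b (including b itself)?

7

b's subtree: {b, c, l, e, a, d, f}, size 7.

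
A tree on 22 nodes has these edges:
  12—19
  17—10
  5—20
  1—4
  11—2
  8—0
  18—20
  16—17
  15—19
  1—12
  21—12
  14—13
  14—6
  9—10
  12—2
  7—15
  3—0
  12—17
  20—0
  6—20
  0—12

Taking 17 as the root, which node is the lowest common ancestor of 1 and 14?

1's ancestor chain is 1, 12, 17 and 14's is 14, 6, 20, 0, 12, 17; they first meet at 12.

12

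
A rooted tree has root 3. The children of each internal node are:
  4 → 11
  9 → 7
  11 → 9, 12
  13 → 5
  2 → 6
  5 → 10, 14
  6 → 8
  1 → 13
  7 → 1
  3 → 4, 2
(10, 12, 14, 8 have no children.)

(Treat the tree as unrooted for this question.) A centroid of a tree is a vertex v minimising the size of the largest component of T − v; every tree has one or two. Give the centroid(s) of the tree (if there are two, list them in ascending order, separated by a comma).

Delete 11: the remaining components have sizes 7, 5, 1. Max 7 ≤ 7, so 11 is a centroid.
Its neighbour 9 also leaves a largest component of size 7, so both are centroids.

9, 11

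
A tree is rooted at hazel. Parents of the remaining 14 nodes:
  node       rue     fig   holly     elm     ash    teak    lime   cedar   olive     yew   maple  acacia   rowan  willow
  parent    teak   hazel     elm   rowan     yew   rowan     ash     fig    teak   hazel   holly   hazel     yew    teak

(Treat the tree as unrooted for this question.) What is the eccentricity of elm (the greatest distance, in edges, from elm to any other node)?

5

Distances from elm peak at 5, attained at cedar.
elm – rowan – yew – hazel – fig – cedar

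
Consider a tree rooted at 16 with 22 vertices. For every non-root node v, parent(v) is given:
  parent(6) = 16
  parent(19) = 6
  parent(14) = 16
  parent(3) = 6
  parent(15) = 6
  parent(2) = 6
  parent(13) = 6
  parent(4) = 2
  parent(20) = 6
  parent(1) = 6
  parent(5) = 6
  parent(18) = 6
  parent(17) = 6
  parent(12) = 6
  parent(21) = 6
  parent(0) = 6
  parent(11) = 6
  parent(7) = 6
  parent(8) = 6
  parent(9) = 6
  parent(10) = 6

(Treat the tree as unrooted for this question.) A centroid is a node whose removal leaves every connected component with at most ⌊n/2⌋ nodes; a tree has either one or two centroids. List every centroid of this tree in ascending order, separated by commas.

Removing 6 splits the tree into components of sizes 2, 2, 1, 1, 1, 1, 1, 1, 1, 1, 1, 1, 1, 1, 1, 1, 1, 1, 1; the largest is 2 ≤ ⌊22/2⌋ = 11.
No neighbour of 6 does as well, so 6 is the unique centroid.

6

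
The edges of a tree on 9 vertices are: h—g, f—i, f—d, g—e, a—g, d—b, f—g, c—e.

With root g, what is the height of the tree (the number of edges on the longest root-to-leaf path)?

A deepest node is b, reached by g-f-d-b.
That path has 3 edges, so the height is 3.

3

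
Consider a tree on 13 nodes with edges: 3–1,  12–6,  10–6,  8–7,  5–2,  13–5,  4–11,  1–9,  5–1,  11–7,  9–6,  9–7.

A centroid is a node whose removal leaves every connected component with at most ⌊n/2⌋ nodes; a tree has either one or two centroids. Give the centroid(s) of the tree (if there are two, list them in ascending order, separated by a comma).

Delete 9: the remaining components have sizes 5, 4, 3. Max 5 ≤ 6, so 9 is a centroid.
No neighbour of 9 does as well, so 9 is the unique centroid.

9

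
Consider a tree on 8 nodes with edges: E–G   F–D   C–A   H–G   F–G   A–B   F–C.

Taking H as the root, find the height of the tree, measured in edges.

B sits deepest: H – G – F – C – A – B — 5 edges from the root.

5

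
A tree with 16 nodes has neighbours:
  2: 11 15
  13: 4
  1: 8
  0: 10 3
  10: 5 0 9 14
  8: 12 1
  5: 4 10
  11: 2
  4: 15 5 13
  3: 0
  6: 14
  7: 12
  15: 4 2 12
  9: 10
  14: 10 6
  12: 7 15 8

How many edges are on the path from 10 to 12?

The path is 10 – 5 – 4 – 15 – 12, which has 4 edges.

4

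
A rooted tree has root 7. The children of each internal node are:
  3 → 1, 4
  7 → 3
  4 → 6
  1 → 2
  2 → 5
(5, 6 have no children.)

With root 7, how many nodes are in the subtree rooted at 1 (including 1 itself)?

3

Descendants of 1 (including itself): 1, 2, 5. That's 3.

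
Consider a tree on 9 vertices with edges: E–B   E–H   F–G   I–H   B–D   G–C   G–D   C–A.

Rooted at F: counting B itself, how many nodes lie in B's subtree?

B's subtree: {B, E, H, I}, size 4.

4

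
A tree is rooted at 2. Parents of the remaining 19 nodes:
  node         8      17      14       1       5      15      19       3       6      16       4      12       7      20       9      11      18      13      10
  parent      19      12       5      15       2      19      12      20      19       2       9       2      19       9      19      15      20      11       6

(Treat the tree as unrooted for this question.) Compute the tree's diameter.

Starting from 14, a farthest node is 13 at distance 7.
One longest path: 14 – 5 – 2 – 12 – 19 – 15 – 11 – 13.
So the diameter is 7.

7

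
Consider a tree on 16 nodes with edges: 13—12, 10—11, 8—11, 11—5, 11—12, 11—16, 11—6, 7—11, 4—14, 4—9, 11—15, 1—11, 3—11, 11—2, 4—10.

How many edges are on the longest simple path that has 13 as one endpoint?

The node farthest from 13 is 9 (14 also at distance 5), via 13–12–11–10–4–9 — 5 edges.

5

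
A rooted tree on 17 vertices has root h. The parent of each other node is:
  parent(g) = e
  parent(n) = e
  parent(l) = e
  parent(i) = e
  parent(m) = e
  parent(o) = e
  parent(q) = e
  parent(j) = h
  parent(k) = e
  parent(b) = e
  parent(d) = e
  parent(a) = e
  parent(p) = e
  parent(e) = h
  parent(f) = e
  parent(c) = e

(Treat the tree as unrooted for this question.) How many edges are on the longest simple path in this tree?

Starting from j, a farthest node is l at distance 3.
One longest path: j - h - e - l.
So the diameter is 3.

3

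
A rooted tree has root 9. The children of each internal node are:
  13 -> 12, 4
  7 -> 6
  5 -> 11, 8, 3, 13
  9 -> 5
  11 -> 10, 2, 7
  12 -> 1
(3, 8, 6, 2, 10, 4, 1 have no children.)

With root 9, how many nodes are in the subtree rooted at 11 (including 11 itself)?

5

11's subtree: {11, 7, 10, 2, 6}, size 5.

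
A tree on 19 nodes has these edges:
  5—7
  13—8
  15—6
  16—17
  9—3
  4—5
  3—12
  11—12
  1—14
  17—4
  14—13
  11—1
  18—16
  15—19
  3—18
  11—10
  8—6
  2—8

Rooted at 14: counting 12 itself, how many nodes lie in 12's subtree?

Descendants of 12 (including itself): 12, 3, 18, 9, 16, 17, 4, 5, 7. That's 9.

9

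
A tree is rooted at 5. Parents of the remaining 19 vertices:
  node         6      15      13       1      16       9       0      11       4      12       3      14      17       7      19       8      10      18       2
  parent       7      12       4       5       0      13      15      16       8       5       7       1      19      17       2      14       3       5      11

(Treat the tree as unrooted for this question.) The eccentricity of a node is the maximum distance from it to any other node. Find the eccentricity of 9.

The node farthest from 9 is 10, via 9 – 13 – 4 – 8 – 14 – 1 – 5 – 12 – 15 – 0 – 16 – 11 – 2 – 19 – 17 – 7 – 3 – 10 — 17 edges.

17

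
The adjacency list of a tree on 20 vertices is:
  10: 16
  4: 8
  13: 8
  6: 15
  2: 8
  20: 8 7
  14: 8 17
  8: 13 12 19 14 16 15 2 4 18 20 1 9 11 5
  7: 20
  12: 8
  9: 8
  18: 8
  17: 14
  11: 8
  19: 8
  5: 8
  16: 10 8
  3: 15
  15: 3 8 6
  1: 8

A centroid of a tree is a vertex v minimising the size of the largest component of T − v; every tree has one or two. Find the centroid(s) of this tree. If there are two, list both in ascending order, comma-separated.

8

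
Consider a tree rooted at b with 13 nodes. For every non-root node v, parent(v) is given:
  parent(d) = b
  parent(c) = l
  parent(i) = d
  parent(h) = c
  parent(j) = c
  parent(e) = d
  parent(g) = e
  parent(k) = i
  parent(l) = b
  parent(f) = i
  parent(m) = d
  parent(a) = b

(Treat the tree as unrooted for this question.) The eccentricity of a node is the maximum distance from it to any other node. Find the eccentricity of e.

5

The node farthest from e is h (j also at distance 5), via e – d – b – l – c – h — 5 edges.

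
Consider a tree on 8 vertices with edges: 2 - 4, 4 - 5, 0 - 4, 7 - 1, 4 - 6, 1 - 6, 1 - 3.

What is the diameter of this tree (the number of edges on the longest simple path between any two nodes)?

4

Starting from 3, a farthest node is 5 at distance 4.
One longest path: 3 - 1 - 6 - 4 - 5.
So the diameter is 4.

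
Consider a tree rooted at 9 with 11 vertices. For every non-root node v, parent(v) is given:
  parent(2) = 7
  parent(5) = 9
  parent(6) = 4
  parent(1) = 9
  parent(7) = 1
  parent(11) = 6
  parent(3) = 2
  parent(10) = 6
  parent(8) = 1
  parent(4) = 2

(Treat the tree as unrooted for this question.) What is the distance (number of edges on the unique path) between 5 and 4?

5

Walking from 5: 5 - 9 - 1 - 7 - 2 - 4. Length 5.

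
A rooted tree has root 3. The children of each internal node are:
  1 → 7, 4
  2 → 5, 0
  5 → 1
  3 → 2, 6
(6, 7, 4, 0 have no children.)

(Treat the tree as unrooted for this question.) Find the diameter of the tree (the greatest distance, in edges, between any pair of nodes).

5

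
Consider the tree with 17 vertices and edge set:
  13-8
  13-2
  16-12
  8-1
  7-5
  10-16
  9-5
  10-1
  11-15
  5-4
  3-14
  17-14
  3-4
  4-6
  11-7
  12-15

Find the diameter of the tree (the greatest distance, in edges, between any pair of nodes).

A longest path is 2 – 13 – 8 – 1 – 10 – 16 – 12 – 15 – 11 – 7 – 5 – 4 – 3 – 14 – 17, with 14 edges.

14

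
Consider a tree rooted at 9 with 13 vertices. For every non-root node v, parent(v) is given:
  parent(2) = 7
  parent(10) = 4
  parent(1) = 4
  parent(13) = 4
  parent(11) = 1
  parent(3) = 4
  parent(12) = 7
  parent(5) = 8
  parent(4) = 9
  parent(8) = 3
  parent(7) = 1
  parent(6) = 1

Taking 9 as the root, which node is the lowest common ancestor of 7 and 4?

4

7's ancestor chain is 7, 1, 4, 9 and 4's is 4, 9; they first meet at 4.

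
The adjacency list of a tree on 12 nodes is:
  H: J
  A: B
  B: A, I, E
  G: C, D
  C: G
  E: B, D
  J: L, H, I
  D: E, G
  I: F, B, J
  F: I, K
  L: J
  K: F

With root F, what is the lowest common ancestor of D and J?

I

Ancestors of D (toward the root): D, E, B, I, F.
Ancestors of J: J, I, F.
The deepest node appearing in both lists is I.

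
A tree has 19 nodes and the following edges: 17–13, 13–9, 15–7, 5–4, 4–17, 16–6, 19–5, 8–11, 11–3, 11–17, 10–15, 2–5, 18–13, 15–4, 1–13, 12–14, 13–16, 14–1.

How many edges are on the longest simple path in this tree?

7

A longest path is 12–14–1–13–17–4–5–19, with 7 edges.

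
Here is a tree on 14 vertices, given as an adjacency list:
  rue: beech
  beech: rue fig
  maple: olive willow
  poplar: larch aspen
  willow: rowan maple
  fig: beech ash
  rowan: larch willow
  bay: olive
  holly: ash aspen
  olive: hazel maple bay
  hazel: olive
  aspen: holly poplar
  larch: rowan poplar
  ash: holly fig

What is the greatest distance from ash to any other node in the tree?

Distances from ash peak at 9, attained at bay (hazel also at distance 9).
ash–holly–aspen–poplar–larch–rowan–willow–maple–olive–bay

9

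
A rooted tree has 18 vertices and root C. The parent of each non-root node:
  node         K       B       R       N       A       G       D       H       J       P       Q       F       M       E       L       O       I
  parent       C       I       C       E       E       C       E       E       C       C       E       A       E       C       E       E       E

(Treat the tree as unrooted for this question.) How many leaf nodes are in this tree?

Degree-1 nodes: B, D, F, G, H, J, K, L, M, N, O, P, Q, R — 14 of them.

14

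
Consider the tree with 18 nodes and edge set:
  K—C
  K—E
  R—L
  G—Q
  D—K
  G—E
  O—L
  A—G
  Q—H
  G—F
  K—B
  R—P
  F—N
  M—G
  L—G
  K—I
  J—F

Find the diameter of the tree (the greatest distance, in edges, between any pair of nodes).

6

Starting from C, a farthest node is P at distance 6.
One longest path: C - K - E - G - L - R - P.
So the diameter is 6.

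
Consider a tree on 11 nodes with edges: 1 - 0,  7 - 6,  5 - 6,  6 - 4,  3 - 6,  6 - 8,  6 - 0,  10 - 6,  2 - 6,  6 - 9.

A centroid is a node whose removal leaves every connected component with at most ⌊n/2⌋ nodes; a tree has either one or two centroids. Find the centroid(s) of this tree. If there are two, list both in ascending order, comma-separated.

6

Removing 6 splits the tree into components of sizes 2, 1, 1, 1, 1, 1, 1, 1, 1; the largest is 2 ≤ ⌊11/2⌋ = 5.
No neighbour of 6 does as well, so 6 is the unique centroid.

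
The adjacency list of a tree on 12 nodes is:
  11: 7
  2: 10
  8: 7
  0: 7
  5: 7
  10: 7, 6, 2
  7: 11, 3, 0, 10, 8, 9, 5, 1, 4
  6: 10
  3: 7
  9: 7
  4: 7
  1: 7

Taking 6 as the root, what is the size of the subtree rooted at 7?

Descendants of 7 (including itself): 7, 8, 5, 3, 4, 0, 9, 1, 11. That's 9.

9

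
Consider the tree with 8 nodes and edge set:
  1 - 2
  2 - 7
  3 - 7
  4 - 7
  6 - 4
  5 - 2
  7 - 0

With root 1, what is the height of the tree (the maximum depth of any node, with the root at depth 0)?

4

6 sits deepest: 1 → 2 → 7 → 4 → 6 — 4 edges from the root.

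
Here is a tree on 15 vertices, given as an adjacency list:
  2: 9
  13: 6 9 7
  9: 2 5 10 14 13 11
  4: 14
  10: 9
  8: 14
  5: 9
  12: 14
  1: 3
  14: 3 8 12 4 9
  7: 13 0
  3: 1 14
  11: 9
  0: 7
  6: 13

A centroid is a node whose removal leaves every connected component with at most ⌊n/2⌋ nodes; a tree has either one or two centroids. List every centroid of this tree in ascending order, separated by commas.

9

Removing 9 splits the tree into components of sizes 6, 4, 1, 1, 1, 1; the largest is 6 ≤ ⌊15/2⌋ = 7.
Every other node leaves some component of size > 7, so the centroid is unique.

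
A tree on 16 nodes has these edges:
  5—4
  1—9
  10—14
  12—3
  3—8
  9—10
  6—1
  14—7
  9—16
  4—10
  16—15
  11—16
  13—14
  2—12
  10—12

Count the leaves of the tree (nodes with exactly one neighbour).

8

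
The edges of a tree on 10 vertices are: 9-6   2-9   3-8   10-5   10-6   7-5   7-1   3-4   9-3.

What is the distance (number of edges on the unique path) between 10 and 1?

10–5–7–1: 3 edges.

3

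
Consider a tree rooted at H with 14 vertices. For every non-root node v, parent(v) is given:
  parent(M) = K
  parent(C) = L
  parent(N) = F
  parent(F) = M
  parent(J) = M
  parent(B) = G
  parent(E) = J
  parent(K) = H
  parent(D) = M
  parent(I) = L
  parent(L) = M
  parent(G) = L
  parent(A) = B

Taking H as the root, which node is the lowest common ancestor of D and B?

Path D→root: D M K H; path B→root: B G L M K H.
First common node: M.

M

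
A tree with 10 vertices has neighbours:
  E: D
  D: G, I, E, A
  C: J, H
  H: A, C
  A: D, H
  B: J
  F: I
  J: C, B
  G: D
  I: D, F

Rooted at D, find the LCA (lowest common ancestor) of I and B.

Ancestors of I (toward the root): I, D.
Ancestors of B: B, J, C, H, A, D.
The deepest node appearing in both lists is D.

D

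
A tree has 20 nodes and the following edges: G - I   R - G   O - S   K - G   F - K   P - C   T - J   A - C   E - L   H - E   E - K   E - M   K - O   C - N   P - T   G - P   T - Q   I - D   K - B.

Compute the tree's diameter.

6

A longest path is L–E–K–G–P–C–N, with 6 edges.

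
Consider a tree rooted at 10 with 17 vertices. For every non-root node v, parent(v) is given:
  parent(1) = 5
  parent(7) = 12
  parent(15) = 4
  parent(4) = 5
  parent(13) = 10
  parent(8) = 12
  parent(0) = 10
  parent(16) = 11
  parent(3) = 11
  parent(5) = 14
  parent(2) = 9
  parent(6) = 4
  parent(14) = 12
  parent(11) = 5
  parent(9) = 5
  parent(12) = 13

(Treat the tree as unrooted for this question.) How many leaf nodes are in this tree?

9

The leaves are 0, 1, 2, 3, 6, 7, 8, 15, 16.
That is 9 leaves.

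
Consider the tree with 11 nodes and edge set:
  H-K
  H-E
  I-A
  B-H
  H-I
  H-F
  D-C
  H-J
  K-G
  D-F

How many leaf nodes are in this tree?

The leaves are A, B, C, E, G, J.
That is 6 leaves.

6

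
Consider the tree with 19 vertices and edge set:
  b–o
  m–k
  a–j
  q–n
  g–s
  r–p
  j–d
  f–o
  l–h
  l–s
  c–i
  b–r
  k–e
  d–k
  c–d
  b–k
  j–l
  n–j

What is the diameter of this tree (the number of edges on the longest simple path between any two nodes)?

8

BFS from g reaches f last, at distance 8; BFS from f confirms no node is farther.
Path: g-s-l-j-d-k-b-o-f.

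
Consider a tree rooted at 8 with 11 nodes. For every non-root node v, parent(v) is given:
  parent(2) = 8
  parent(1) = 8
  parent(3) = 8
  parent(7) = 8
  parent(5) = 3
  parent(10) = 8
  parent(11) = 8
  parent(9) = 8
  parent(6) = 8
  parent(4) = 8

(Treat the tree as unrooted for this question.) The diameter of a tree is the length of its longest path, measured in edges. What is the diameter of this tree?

BFS from 5 reaches 6 last, at distance 3; BFS from 6 confirms no node is farther.
Path: 5-3-8-6.

3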